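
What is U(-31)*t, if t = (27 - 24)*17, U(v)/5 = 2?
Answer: 510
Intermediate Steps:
U(v) = 10 (U(v) = 5*2 = 10)
t = 51 (t = 3*17 = 51)
U(-31)*t = 10*51 = 510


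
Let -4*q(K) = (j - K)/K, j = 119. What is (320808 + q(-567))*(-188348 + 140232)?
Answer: -1250316994810/81 ≈ -1.5436e+10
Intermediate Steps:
q(K) = -(119 - K)/(4*K)
(320808 + q(-567))*(-188348 + 140232) = (320808 + (1/4)*(-119 - 567)/(-567))*(-188348 + 140232) = (320808 + (1/4)*(-1/567)*(-686))*(-48116) = (320808 + 49/162)*(-48116) = (51970945/162)*(-48116) = -1250316994810/81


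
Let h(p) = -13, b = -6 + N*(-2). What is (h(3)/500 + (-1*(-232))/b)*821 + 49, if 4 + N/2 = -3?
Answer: 47770097/5500 ≈ 8685.5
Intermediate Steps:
N = -14 (N = -8 + 2*(-3) = -8 - 6 = -14)
b = 22 (b = -6 - 14*(-2) = -6 + 28 = 22)
(h(3)/500 + (-1*(-232))/b)*821 + 49 = (-13/500 - 1*(-232)/22)*821 + 49 = (-13*1/500 + 232*(1/22))*821 + 49 = (-13/500 + 116/11)*821 + 49 = (57857/5500)*821 + 49 = 47500597/5500 + 49 = 47770097/5500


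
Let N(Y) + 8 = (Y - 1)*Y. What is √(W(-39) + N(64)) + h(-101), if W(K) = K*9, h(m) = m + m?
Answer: -202 + √3673 ≈ -141.39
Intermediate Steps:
h(m) = 2*m
W(K) = 9*K
N(Y) = -8 + Y*(-1 + Y) (N(Y) = -8 + (Y - 1)*Y = -8 + (-1 + Y)*Y = -8 + Y*(-1 + Y))
√(W(-39) + N(64)) + h(-101) = √(9*(-39) + (-8 + 64² - 1*64)) + 2*(-101) = √(-351 + (-8 + 4096 - 64)) - 202 = √(-351 + 4024) - 202 = √3673 - 202 = -202 + √3673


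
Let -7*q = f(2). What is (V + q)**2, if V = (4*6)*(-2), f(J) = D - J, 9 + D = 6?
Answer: 109561/49 ≈ 2235.9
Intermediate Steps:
D = -3 (D = -9 + 6 = -3)
f(J) = -3 - J
q = 5/7 (q = -(-3 - 1*2)/7 = -(-3 - 2)/7 = -1/7*(-5) = 5/7 ≈ 0.71429)
V = -48 (V = 24*(-2) = -48)
(V + q)**2 = (-48 + 5/7)**2 = (-331/7)**2 = 109561/49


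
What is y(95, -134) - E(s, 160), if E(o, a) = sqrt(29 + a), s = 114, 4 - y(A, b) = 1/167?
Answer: 667/167 - 3*sqrt(21) ≈ -9.7537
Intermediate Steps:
y(A, b) = 667/167 (y(A, b) = 4 - 1/167 = 667/167)
y(95, -134) - E(s, 160) = 667/167 - sqrt(29 + 160) = 667/167 - sqrt(189) = 667/167 - 3*sqrt(21)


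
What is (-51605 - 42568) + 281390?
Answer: 187217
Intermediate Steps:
(-51605 - 42568) + 281390 = -94173 + 281390 = 187217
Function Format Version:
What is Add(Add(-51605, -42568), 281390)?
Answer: 187217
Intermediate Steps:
Add(Add(-51605, -42568), 281390) = Add(-94173, 281390) = 187217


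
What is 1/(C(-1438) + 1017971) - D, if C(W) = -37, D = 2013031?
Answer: -2049132697953/1017934 ≈ -2.0130e+6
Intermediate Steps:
1/(C(-1438) + 1017971) - D = 1/(-37 + 1017971) - 1*2013031 = 1/1017934 - 2013031 = -2049132697953/1017934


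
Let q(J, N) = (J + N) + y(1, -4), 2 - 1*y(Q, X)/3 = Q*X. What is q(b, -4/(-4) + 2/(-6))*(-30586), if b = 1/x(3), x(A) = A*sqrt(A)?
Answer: -1712816/3 - 30586*sqrt(3)/9 ≈ -5.7683e+5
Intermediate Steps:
y(Q, X) = 6 - 3*Q*X
x(A) = A**(3/2)
b = sqrt(3)/9 (b = 1/(3**(3/2)) = 1/(3*sqrt(3)) = sqrt(3)/9 ≈ 0.19245)
q(J, N) = 18 + J + N (q(J, N) = (J + N) + (6 - 3*1*(-4)) = (J + N) + (6 + 12) = (J + N) + 18 = 18 + J + N)
q(b, -4/(-4) + 2/(-6))*(-30586) = (18 + sqrt(3)/9 + (-4/(-4) + 2/(-6)))*(-30586) = (18 + sqrt(3)/9 + (-4*(-1/4) + 2*(-1/6)))*(-30586) = (18 + sqrt(3)/9 + (1 - 1/3))*(-30586) = (18 + sqrt(3)/9 + 2/3)*(-30586) = (56/3 + sqrt(3)/9)*(-30586) = -1712816/3 - 30586*sqrt(3)/9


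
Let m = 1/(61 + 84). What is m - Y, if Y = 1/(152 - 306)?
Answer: 299/22330 ≈ 0.013390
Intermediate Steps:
Y = -1/154 (Y = 1/(-154) = -1/154 ≈ -0.0064935)
m = 1/145 ≈ 0.0068966
m - Y = 1/145 - 1*(-1/154) = 1/145 + 1/154 = 299/22330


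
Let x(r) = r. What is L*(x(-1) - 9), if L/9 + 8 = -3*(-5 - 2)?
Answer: -1170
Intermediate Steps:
L = 117 (L = -72 + 9*(-3*(-5 - 2)) = -72 + 9*(-3*(-7)) = -72 + 9*21 = -72 + 189 = 117)
L*(x(-1) - 9) = 117*(-1 - 9) = 117*(-10) = -1170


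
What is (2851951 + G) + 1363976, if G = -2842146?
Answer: 1373781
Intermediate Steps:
(2851951 + G) + 1363976 = (2851951 - 2842146) + 1363976 = 9805 + 1363976 = 1373781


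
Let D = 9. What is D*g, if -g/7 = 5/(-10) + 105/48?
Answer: -1701/16 ≈ -106.31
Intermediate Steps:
g = -189/16 (g = -7*(5/(-10) + 105/48) = -7*(5*(-⅒) + 105*(1/48)) = -7*(-½ + 35/16) = -7*27/16 = -189/16 ≈ -11.813)
D*g = 9*(-189/16) = -1701/16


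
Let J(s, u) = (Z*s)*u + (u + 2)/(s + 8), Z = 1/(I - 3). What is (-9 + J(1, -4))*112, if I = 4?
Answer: -13328/9 ≈ -1480.9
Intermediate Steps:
Z = 1 (Z = 1/(4 - 3) = 1/1 = 1)
J(s, u) = s*u + (2 + u)/(8 + s) (J(s, u) = (1*s)*u + (u + 2)/(s + 8) = s*u + (2 + u)/(8 + s))
(-9 + J(1, -4))*112 = (-9 + (2 - 4 - 4*1**2 + 8*1*(-4))/(8 + 1))*112 = (-9 + (2 - 4 - 4*1 - 32)/9)*112 = (-9 + (2 - 4 - 4 - 32)/9)*112 = (-9 + (1/9)*(-38))*112 = (-9 - 38/9)*112 = -119/9*112 = -13328/9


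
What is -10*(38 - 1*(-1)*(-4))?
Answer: -340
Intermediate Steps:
-10*(38 - 1*(-1)*(-4)) = -10*(38 + 1*(-4)) = -10*(38 - 4) = -10*34 = -340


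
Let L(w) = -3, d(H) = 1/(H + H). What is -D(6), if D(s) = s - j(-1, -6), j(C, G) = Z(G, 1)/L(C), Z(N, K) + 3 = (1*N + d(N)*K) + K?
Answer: -119/36 ≈ -3.3056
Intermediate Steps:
d(H) = 1/(2*H)
Z(N, K) = -3 + K + N + K/(2*N) (Z(N, K) = -3 + ((1*N + (1/(2*N))*K) + K) = -3 + ((N + K/(2*N)) + K) = -3 + (K + N + K/(2*N)) = -3 + K + N + K/(2*N))
j(C, G) = ⅔ - G/3 - 1/(6*G) (j(C, G) = (-3 + 1 + G + (½)*1/G)/(-3) = (-3 + 1 + G + 1/(2*G))*(-⅓) = (-2 + G + 1/(2*G))*(-⅓) = ⅔ - G/3 - 1/(6*G))
D(s) = -97/36 + s (D(s) = s - (-1 + 2*(-6)*(2 - 1*(-6)))/(6*(-6)) = s - (-1)*(-1 + 2*(-6)*(2 + 6))/(6*6) = s - (-1)*(-1 + 2*(-6)*8)/(6*6) = s - (-1)*(-1 - 96)/(6*6) = s - (-1)*(-97)/(6*6) = s - 1*97/36 = s - 97/36 = -97/36 + s)
-D(6) = -(-97/36 + 6) = -1*119/36 = -119/36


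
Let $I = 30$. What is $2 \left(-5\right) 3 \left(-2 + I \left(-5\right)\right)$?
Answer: $4560$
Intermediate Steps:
$2 \left(-5\right) 3 \left(-2 + I \left(-5\right)\right) = 2 \left(-5\right) 3 \left(-2 + 30 \left(-5\right)\right) = \left(-10\right) 3 \left(-2 - 150\right) = \left(-30\right) \left(-152\right) = 4560$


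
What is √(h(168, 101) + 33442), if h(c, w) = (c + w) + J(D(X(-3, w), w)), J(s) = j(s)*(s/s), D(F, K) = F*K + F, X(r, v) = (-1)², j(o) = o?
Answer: 51*√13 ≈ 183.88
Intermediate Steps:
X(r, v) = 1
D(F, K) = F + F*K
J(s) = s (J(s) = s*(s/s) = s*1 = s)
h(c, w) = 1 + c + 2*w (h(c, w) = (c + w) + 1*(1 + w) = (c + w) + (1 + w) = 1 + c + 2*w)
√(h(168, 101) + 33442) = √((1 + 168 + 2*101) + 33442) = √((1 + 168 + 202) + 33442) = √(371 + 33442) = √33813 = 51*√13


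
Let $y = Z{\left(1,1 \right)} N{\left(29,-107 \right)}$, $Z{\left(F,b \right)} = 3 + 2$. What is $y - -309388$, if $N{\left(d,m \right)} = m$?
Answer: $308853$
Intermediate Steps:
$Z{\left(F,b \right)} = 5$
$y = -535$ ($y = 5 \left(-107\right) = -535$)
$y - -309388 = -535 - -309388 = -535 + 309388 = 308853$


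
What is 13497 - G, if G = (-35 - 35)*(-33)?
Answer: 11187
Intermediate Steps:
G = 2310 (G = -70*(-33) = 2310)
13497 - G = 13497 - 1*2310 = 13497 - 2310 = 11187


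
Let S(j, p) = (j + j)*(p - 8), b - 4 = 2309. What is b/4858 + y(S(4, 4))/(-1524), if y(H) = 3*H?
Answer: 332615/616966 ≈ 0.53911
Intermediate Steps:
b = 2313 (b = 4 + 2309 = 2313)
S(j, p) = 2*j*(-8 + p) (S(j, p) = (2*j)*(-8 + p) = 2*j*(-8 + p))
b/4858 + y(S(4, 4))/(-1524) = 2313/4858 + (3*(2*4*(-8 + 4)))/(-1524) = 2313*(1/4858) + (3*(2*4*(-4)))*(-1/1524) = 2313/4858 + (3*(-32))*(-1/1524) = 2313/4858 - 96*(-1/1524) = 2313/4858 + 8/127 = 332615/616966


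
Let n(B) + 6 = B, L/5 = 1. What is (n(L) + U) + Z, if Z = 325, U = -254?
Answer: 70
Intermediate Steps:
L = 5 (L = 5*1 = 5)
n(B) = -6 + B
(n(L) + U) + Z = ((-6 + 5) - 254) + 325 = (-1 - 254) + 325 = -255 + 325 = 70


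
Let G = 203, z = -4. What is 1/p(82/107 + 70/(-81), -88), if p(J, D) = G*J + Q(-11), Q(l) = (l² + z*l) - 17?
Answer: 8667/1110572 ≈ 0.0078041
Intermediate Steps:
Q(l) = -17 + l² - 4*l (Q(l) = (l² - 4*l) - 17 = -17 + l² - 4*l)
p(J, D) = 148 + 203*J (p(J, D) = 203*J + (-17 + (-11)² - 4*(-11)) = 203*J + (-17 + 121 + 44) = 203*J + 148 = 148 + 203*J)
1/p(82/107 + 70/(-81), -88) = 1/(148 + 203*(82/107 + 70/(-81))) = 1/(148 + 203*(82*(1/107) + 70*(-1/81))) = 1/(148 + 203*(82/107 - 70/81)) = 1/(148 + 203*(-848/8667)) = 1/(148 - 172144/8667) = 1/(1110572/8667) = 8667/1110572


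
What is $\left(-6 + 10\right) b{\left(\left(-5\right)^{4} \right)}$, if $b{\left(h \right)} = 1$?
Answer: $4$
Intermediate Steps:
$\left(-6 + 10\right) b{\left(\left(-5\right)^{4} \right)} = \left(-6 + 10\right) 1 = 4 \cdot 1 = 4$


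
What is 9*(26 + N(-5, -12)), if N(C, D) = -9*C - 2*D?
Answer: 855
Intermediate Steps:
9*(26 + N(-5, -12)) = 9*(26 + (-9*(-5) - 2*(-12))) = 9*(26 + (45 + 24)) = 9*(26 + 69) = 9*95 = 855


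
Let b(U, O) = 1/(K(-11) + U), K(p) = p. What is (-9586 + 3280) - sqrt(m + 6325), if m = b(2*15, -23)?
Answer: -6306 - 4*sqrt(142709)/19 ≈ -6385.5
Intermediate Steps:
b(U, O) = 1/(-11 + U)
m = 1/19 (m = 1/(-11 + 2*15) = 1/(-11 + 30) = 1/19 ≈ 0.052632)
(-9586 + 3280) - sqrt(m + 6325) = (-9586 + 3280) - sqrt(1/19 + 6325) = -6306 - sqrt(120176/19) = -6306 - 4*sqrt(142709)/19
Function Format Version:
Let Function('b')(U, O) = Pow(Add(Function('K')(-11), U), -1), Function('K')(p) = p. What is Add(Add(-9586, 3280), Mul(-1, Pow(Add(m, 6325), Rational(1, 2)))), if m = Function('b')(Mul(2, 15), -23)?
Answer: Add(-6306, Mul(Rational(-4, 19), Pow(142709, Rational(1, 2)))) ≈ -6385.5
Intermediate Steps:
Function('b')(U, O) = Pow(Add(-11, U), -1)
m = Rational(1, 19) (m = Pow(Add(-11, Mul(2, 15)), -1) = Pow(Add(-11, 30), -1) = Pow(19, -1) = Rational(1, 19) ≈ 0.052632)
Add(Add(-9586, 3280), Mul(-1, Pow(Add(m, 6325), Rational(1, 2)))) = Add(Add(-9586, 3280), Mul(-1, Pow(Add(Rational(1, 19), 6325), Rational(1, 2)))) = Add(-6306, Mul(-1, Pow(Rational(120176, 19), Rational(1, 2)))) = Add(-6306, Mul(-1, Mul(Rational(4, 19), Pow(142709, Rational(1, 2))))) = Add(-6306, Mul(Rational(-4, 19), Pow(142709, Rational(1, 2))))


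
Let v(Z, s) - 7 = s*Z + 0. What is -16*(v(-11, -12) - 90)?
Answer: -784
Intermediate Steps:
v(Z, s) = 7 + Z*s (v(Z, s) = 7 + (s*Z + 0) = 7 + (Z*s + 0) = 7 + Z*s)
-16*(v(-11, -12) - 90) = -16*((7 - 11*(-12)) - 90) = -16*((7 + 132) - 90) = -16*(139 - 90) = -16*49 = -784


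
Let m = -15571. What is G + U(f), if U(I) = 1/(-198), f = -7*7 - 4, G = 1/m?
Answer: -15769/3083058 ≈ -0.0051147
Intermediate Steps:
G = -1/15571 (G = 1/(-15571) = -1/15571 ≈ -6.4222e-5)
f = -53 (f = -49 - 4 = -53)
U(I) = -1/198
G + U(f) = -1/15571 - 1/198 = -15769/3083058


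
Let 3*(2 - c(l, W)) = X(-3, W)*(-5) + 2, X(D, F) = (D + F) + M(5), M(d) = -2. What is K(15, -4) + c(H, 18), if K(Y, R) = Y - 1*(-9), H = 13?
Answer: 47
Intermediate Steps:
K(Y, R) = 9 + Y (K(Y, R) = Y + 9 = 9 + Y)
X(D, F) = -2 + D + F (X(D, F) = (D + F) - 2 = -2 + D + F)
c(l, W) = -7 + 5*W/3 (c(l, W) = 2 - ((-2 - 3 + W)*(-5) + 2)/3 = 2 - ((-5 + W)*(-5) + 2)/3 = 2 - ((25 - 5*W) + 2)/3 = 2 - (27 - 5*W)/3 = 2 + (-9 + 5*W/3) = -7 + 5*W/3)
K(15, -4) + c(H, 18) = (9 + 15) + (-7 + (5/3)*18) = 24 + (-7 + 30) = 24 + 23 = 47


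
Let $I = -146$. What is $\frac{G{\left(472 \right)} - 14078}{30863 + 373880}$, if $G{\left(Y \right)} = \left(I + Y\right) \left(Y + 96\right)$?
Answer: $\frac{171090}{404743} \approx 0.42271$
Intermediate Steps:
$G{\left(Y \right)} = \left(-146 + Y\right) \left(96 + Y\right)$ ($G{\left(Y \right)} = \left(-146 + Y\right) \left(Y + 96\right) = \left(-146 + Y\right) \left(96 + Y\right)$)
$\frac{G{\left(472 \right)} - 14078}{30863 + 373880} = \frac{\left(-14016 + 472^{2} - 23600\right) - 14078}{30863 + 373880} = \frac{\left(-14016 + 222784 - 23600\right) - 14078}{404743} = \left(185168 - 14078\right) \frac{1}{404743} = 171090 \cdot \frac{1}{404743} = \frac{171090}{404743}$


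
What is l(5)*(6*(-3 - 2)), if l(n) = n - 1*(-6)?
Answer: -330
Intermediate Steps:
l(n) = 6 + n (l(n) = n + 6 = 6 + n)
l(5)*(6*(-3 - 2)) = (6 + 5)*(6*(-3 - 2)) = 11*(6*(-5)) = 11*(-30) = -330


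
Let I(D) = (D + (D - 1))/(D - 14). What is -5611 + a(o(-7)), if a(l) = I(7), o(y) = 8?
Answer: -39290/7 ≈ -5612.9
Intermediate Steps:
I(D) = (-1 + 2*D)/(-14 + D) (I(D) = (D + (-1 + D))/(-14 + D) = (-1 + 2*D)/(-14 + D))
a(l) = -13/7 (a(l) = (-1 + 2*7)/(-14 + 7) = (-1 + 14)/(-7) = -1/7*13 = -13/7)
-5611 + a(o(-7)) = -5611 - 13/7 = -39290/7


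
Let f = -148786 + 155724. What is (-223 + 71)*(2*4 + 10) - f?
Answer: -9674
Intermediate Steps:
f = 6938
(-223 + 71)*(2*4 + 10) - f = (-223 + 71)*(2*4 + 10) - 1*6938 = -152*(8 + 10) - 6938 = -152*18 - 6938 = -2736 - 6938 = -9674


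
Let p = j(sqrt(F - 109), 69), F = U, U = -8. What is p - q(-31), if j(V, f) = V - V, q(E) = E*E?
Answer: -961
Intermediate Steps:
F = -8
q(E) = E**2
j(V, f) = 0
p = 0
p - q(-31) = 0 - 1*(-31)**2 = 0 - 1*961 = 0 - 961 = -961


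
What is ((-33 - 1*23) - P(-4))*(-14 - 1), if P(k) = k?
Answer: 780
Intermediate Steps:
((-33 - 1*23) - P(-4))*(-14 - 1) = ((-33 - 1*23) - 1*(-4))*(-14 - 1) = ((-33 - 23) + 4)*(-15) = (-56 + 4)*(-15) = -52*(-15) = 780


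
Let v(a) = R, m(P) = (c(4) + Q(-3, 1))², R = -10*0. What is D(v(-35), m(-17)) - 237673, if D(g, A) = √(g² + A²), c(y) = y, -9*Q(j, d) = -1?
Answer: -19250144/81 ≈ -2.3766e+5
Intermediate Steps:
Q(j, d) = ⅑ (Q(j, d) = -⅑*(-1) = ⅑)
R = 0
m(P) = 1369/81 (m(P) = (4 + ⅑)² = (37/9)² = 1369/81)
v(a) = 0
D(g, A) = √(A² + g²)
D(v(-35), m(-17)) - 237673 = √((1369/81)² + 0²) - 237673 = √(1874161/6561 + 0) - 237673 = √(1874161/6561) - 237673 = 1369/81 - 237673 = -19250144/81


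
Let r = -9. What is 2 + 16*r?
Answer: -142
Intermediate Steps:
2 + 16*r = 2 + 16*(-9) = 2 - 144 = -142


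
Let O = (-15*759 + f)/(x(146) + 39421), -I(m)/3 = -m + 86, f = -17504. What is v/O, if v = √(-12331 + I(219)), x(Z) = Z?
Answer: -79134*I*√2983/28889 ≈ -149.61*I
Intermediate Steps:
I(m) = -258 + 3*m (I(m) = -3*(-m + 86) = -3*(86 - m) = -258 + 3*m)
O = -28889/39567 (O = (-15*759 - 17504)/(146 + 39421) = (-11385 - 17504)/39567 = -28889*1/39567 = -28889/39567 ≈ -0.73013)
v = 2*I*√2983 (v = √(-12331 + (-258 + 3*219)) = √(-12331 + (-258 + 657)) = √(-12331 + 399) = √(-11932) = 2*I*√2983 ≈ 109.23*I)
v/O = (2*I*√2983)/(-28889/39567) = (2*I*√2983)*(-39567/28889) = -79134*I*√2983/28889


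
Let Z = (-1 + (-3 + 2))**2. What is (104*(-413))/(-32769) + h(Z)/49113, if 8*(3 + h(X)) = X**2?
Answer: 234385423/178820433 ≈ 1.3107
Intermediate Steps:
Z = 4 (Z = (-1 - 1)**2 = (-2)**2 = 4)
h(X) = -3 + X**2/8
(104*(-413))/(-32769) + h(Z)/49113 = (104*(-413))/(-32769) + (-3 + (1/8)*4**2)/49113 = -42952*(-1/32769) + (-3 + (1/8)*16)*(1/49113) = 42952/32769 + (-3 + 2)*(1/49113) = 42952/32769 - 1*1/49113 = 42952/32769 - 1/49113 = 234385423/178820433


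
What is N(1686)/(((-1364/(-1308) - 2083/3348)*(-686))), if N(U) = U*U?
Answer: -518677121736/52653587 ≈ -9850.8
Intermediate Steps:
N(U) = U**2
N(1686)/(((-1364/(-1308) - 2083/3348)*(-686))) = 1686**2/(((-1364/(-1308) - 2083/3348)*(-686))) = 2842596/(((-1364*(-1/1308) - 2083*1/3348)*(-686))) = 2842596/(((341/327 - 2083/3348)*(-686))) = 2842596/(((153509/364932)*(-686))) = 2842596/(-52653587/182466) = 2842596*(-182466/52653587) = -518677121736/52653587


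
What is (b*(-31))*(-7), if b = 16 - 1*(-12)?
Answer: 6076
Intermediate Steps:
b = 28 (b = 16 + 12 = 28)
(b*(-31))*(-7) = (28*(-31))*(-7) = -868*(-7) = 6076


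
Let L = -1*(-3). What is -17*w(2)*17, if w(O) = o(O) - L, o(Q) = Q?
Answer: 289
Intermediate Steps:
L = 3
w(O) = -3 + O (w(O) = O - 1*3 = O - 3 = -3 + O)
-17*w(2)*17 = -17*(-3 + 2)*17 = -17*(-1)*17 = 17*17 = 289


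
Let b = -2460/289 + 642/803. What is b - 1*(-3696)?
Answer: 855929790/232067 ≈ 3688.3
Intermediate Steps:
b = -1789842/232067 (b = -2460*1/289 + 642*(1/803) = -2460/289 + 642/803 = -1789842/232067 ≈ -7.7126)
b - 1*(-3696) = -1789842/232067 - 1*(-3696) = -1789842/232067 + 3696 = 855929790/232067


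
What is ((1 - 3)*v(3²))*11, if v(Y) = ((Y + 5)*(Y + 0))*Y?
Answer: -24948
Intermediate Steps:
v(Y) = Y²*(5 + Y) (v(Y) = ((5 + Y)*Y)*Y = (Y*(5 + Y))*Y = Y²*(5 + Y))
((1 - 3)*v(3²))*11 = ((1 - 3)*((3²)²*(5 + 3²)))*11 = -2*9²*(5 + 9)*11 = -162*14*11 = -2*1134*11 = -2268*11 = -24948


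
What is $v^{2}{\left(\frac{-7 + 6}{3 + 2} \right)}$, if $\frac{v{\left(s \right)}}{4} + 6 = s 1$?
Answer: $\frac{15376}{25} \approx 615.04$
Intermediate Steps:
$v{\left(s \right)} = -24 + 4 s$ ($v{\left(s \right)} = -24 + 4 s 1 = -24 + 4 s$)
$v^{2}{\left(\frac{-7 + 6}{3 + 2} \right)} = \left(-24 + 4 \frac{-7 + 6}{3 + 2}\right)^{2} = \left(-24 + 4 \left(- \frac{1}{5}\right)\right)^{2} = \left(-24 - \frac{4}{5}\right)^{2} = \left(- \frac{124}{5}\right)^{2} = \frac{15376}{25}$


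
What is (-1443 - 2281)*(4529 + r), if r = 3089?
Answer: -28369432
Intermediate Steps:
(-1443 - 2281)*(4529 + r) = (-1443 - 2281)*(4529 + 3089) = -3724*7618 = -28369432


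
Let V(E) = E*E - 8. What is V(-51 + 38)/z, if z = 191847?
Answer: 161/191847 ≈ 0.00083921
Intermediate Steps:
V(E) = -8 + E**2 (V(E) = E**2 - 8 = -8 + E**2)
V(-51 + 38)/z = (-8 + (-51 + 38)**2)/191847 = (-8 + (-13)**2)*(1/191847) = (-8 + 169)*(1/191847) = 161*(1/191847) = 161/191847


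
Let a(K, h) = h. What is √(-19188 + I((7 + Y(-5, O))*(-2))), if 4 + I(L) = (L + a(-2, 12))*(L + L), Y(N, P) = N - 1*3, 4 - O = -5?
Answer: 8*I*√299 ≈ 138.33*I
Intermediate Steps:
O = 9 (O = 4 - 1*(-5) = 4 + 5 = 9)
Y(N, P) = -3 + N (Y(N, P) = N - 3 = -3 + N)
I(L) = -4 + 2*L*(12 + L) (I(L) = -4 + (L + 12)*(L + L) = -4 + (12 + L)*(2*L) = -4 + 2*L*(12 + L))
√(-19188 + I((7 + Y(-5, O))*(-2))) = √(-19188 + (-4 + 2*((7 + (-3 - 5))*(-2))² + 24*((7 + (-3 - 5))*(-2)))) = √(-19188 + (-4 + 2*((7 - 8)*(-2))² + 24*((7 - 8)*(-2)))) = √(-19188 + (-4 + 2*(-1*(-2))² + 24*(-1*(-2)))) = √(-19188 + (-4 + 2*2² + 24*2)) = √(-19188 + (-4 + 2*4 + 48)) = √(-19188 + (-4 + 8 + 48)) = √(-19188 + 52) = √(-19136) = 8*I*√299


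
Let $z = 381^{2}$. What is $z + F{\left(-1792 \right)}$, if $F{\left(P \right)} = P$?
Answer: $143369$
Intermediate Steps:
$z = 145161$
$z + F{\left(-1792 \right)} = 145161 - 1792 = 143369$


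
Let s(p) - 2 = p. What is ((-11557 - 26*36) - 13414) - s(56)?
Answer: -25965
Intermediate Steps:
s(p) = 2 + p
((-11557 - 26*36) - 13414) - s(56) = ((-11557 - 26*36) - 13414) - (2 + 56) = ((-11557 - 936) - 13414) - 1*58 = (-12493 - 13414) - 58 = -25907 - 58 = -25965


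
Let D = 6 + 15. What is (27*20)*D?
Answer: 11340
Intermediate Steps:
D = 21
(27*20)*D = (27*20)*21 = 540*21 = 11340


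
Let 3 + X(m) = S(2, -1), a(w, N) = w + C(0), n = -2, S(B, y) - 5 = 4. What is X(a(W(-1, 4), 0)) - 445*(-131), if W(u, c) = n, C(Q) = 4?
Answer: 58301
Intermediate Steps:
S(B, y) = 9 (S(B, y) = 5 + 4 = 9)
W(u, c) = -2
a(w, N) = 4 + w (a(w, N) = w + 4 = 4 + w)
X(m) = 6 (X(m) = -3 + 9 = 6)
X(a(W(-1, 4), 0)) - 445*(-131) = 6 - 445*(-131) = 6 + 58295 = 58301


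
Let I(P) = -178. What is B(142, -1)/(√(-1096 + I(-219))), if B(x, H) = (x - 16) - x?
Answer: 8*I*√26/91 ≈ 0.44827*I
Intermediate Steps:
B(x, H) = -16 (B(x, H) = (-16 + x) - x = -16)
B(142, -1)/(√(-1096 + I(-219))) = -16/√(-1096 - 178) = -16*(-I*√26/182) = -(-8)*I*√26/91 = 8*I*√26/91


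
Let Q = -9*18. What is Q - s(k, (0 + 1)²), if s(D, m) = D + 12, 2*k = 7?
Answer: -355/2 ≈ -177.50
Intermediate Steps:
k = 7/2 (k = (½)*7 = 7/2 ≈ 3.5000)
s(D, m) = 12 + D
Q = -162
Q - s(k, (0 + 1)²) = -162 - (12 + 7/2) = -162 - 1*31/2 = -162 - 31/2 = -355/2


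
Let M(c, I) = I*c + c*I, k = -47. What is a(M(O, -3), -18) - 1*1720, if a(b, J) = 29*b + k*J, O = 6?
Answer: -1918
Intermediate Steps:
M(c, I) = 2*I*c (M(c, I) = I*c + I*c = 2*I*c)
a(b, J) = -47*J + 29*b (a(b, J) = 29*b - 47*J = -47*J + 29*b)
a(M(O, -3), -18) - 1*1720 = (-47*(-18) + 29*(2*(-3)*6)) - 1*1720 = (846 + 29*(-36)) - 1720 = (846 - 1044) - 1720 = -198 - 1720 = -1918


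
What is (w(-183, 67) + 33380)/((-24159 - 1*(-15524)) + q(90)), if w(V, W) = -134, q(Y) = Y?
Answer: -33246/8545 ≈ -3.8907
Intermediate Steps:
(w(-183, 67) + 33380)/((-24159 - 1*(-15524)) + q(90)) = (-134 + 33380)/((-24159 - 1*(-15524)) + 90) = 33246/((-24159 + 15524) + 90) = 33246/(-8635 + 90) = 33246/(-8545) = 33246*(-1/8545) = -33246/8545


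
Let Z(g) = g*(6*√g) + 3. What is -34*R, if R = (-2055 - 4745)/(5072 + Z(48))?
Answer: 1173340000/21774313 - 266342400*√3/21774313 ≈ 32.700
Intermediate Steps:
Z(g) = 3 + 6*g^(3/2) (Z(g) = 6*g^(3/2) + 3 = 3 + 6*g^(3/2))
R = -6800/(5075 + 1152*√3) (R = (-2055 - 4745)/(5072 + (3 + 6*48^(3/2))) = -6800/(5072 + (3 + 6*(192*√3))) = -6800/(5072 + (3 + 1152*√3)) = -6800/(5075 + 1152*√3) ≈ -0.96177)
-34*R = -34*(-34510000/21774313 + 7833600*√3/21774313) = 1173340000/21774313 - 266342400*√3/21774313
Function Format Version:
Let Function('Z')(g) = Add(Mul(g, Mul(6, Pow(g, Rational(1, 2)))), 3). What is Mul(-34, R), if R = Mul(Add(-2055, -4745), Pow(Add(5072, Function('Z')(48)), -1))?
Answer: Add(Rational(1173340000, 21774313), Mul(Rational(-266342400, 21774313), Pow(3, Rational(1, 2)))) ≈ 32.700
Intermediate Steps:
Function('Z')(g) = Add(3, Mul(6, Pow(g, Rational(3, 2)))) (Function('Z')(g) = Add(Mul(6, Pow(g, Rational(3, 2))), 3) = Add(3, Mul(6, Pow(g, Rational(3, 2)))))
R = Mul(-6800, Pow(Add(5075, Mul(1152, Pow(3, Rational(1, 2)))), -1)) (R = Mul(Add(-2055, -4745), Pow(Add(5072, Add(3, Mul(6, Pow(48, Rational(3, 2))))), -1)) = Mul(-6800, Pow(Add(5072, Add(3, Mul(6, Mul(192, Pow(3, Rational(1, 2)))))), -1)) = Mul(-6800, Pow(Add(5072, Add(3, Mul(1152, Pow(3, Rational(1, 2))))), -1)) = Mul(-6800, Pow(Add(5075, Mul(1152, Pow(3, Rational(1, 2)))), -1)) ≈ -0.96177)
Mul(-34, R) = Mul(-34, Add(Rational(-34510000, 21774313), Mul(Rational(7833600, 21774313), Pow(3, Rational(1, 2))))) = Add(Rational(1173340000, 21774313), Mul(Rational(-266342400, 21774313), Pow(3, Rational(1, 2))))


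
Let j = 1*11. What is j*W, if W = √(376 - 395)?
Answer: 11*I*√19 ≈ 47.948*I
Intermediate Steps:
j = 11
W = I*√19 (W = √(-19) = I*√19 ≈ 4.3589*I)
j*W = 11*(I*√19) = 11*I*√19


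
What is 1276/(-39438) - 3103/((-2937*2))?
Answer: 19146815/38609802 ≈ 0.49591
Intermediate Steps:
1276/(-39438) - 3103/((-2937*2)) = 1276*(-1/39438) - 3103/(-5874) = -638/19719 - 3103*(-1/5874) = -638/19719 + 3103/5874 = 19146815/38609802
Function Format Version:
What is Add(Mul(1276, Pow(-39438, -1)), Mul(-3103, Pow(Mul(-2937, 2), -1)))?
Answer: Rational(19146815, 38609802) ≈ 0.49591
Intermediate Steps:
Add(Mul(1276, Pow(-39438, -1)), Mul(-3103, Pow(Mul(-2937, 2), -1))) = Add(Mul(1276, Rational(-1, 39438)), Mul(-3103, Pow(-5874, -1))) = Add(Rational(-638, 19719), Mul(-3103, Rational(-1, 5874))) = Add(Rational(-638, 19719), Rational(3103, 5874)) = Rational(19146815, 38609802)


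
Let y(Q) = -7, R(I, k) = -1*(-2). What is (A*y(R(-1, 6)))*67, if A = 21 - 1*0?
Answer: -9849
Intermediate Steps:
R(I, k) = 2
A = 21 (A = 21 + 0 = 21)
(A*y(R(-1, 6)))*67 = (21*(-7))*67 = -147*67 = -9849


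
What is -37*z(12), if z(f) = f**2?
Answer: -5328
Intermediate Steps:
-37*z(12) = -37*12**2 = -37*144 = -5328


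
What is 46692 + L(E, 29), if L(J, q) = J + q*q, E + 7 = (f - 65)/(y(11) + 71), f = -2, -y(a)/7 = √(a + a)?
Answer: 188340781/3963 - 469*√22/3963 ≈ 47524.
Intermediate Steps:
y(a) = -7*√2*√a (y(a) = -7*√(a + a) = -7*√2*√a)
E = -7 - 67/(71 - 7*√22) (E = -7 + (-2 - 65)/(-7*√2*√11 + 71) = -7 - 67/(-7*√22 + 71) = -7 - 67/(71 - 7*√22) ≈ -8.7554)
L(J, q) = J + q²
46692 + L(E, 29) = 46692 + ((-32498/3963 - 469*√22/3963) + 29²) = 46692 + ((-32498/3963 - 469*√22/3963) + 841) = 46692 + (3300385/3963 - 469*√22/3963) = 188340781/3963 - 469*√22/3963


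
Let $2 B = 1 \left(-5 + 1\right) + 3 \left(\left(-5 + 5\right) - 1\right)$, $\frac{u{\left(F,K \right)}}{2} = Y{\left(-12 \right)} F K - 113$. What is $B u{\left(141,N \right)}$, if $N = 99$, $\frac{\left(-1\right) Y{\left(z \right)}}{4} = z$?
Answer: $-4689433$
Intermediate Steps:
$Y{\left(z \right)} = - 4 z$
$u{\left(F,K \right)} = -226 + 96 F K$ ($u{\left(F,K \right)} = 2 \left(\left(-4\right) \left(-12\right) F K - 113\right) = 2 \left(48 F K - 113\right) = 2 \left(-113 + 48 F K\right) = -226 + 96 F K$)
$B = - \frac{7}{2}$ ($B = \frac{1 \left(-5 + 1\right) + 3 \left(\left(-5 + 5\right) - 1\right)}{2} = \frac{1 \left(-4\right) + 3 \left(0 - 1\right)}{2} = \frac{-4 + 3 \left(-1\right)}{2} = \frac{-4 - 3}{2} = \frac{1}{2} \left(-7\right) = - \frac{7}{2} \approx -3.5$)
$B u{\left(141,N \right)} = - \frac{7 \left(-226 + 96 \cdot 141 \cdot 99\right)}{2} = - \frac{7 \left(-226 + 1340064\right)}{2} = \left(- \frac{7}{2}\right) 1339838 = -4689433$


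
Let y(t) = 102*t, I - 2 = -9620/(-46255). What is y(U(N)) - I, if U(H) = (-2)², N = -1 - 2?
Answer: 3753982/9251 ≈ 405.79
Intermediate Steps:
N = -3
I = 20426/9251 (I = 2 - 9620/(-46255) = 2 - 9620*(-1/46255) = 2 + 1924/9251 = 20426/9251 ≈ 2.2080)
U(H) = 4
y(U(N)) - I = 102*4 - 1*20426/9251 = 408 - 20426/9251 = 3753982/9251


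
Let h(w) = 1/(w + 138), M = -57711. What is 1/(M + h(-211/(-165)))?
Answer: -22981/1326256326 ≈ -1.7328e-5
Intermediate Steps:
h(w) = 1/(138 + w)
1/(M + h(-211/(-165))) = 1/(-57711 + 1/(138 - 211/(-165))) = 1/(-57711 + 1/(138 - 211*(-1/165))) = 1/(-57711 + 1/(138 + 211/165)) = 1/(-57711 + 1/(22981/165)) = 1/(-57711 + 165/22981) = 1/(-1326256326/22981) = -22981/1326256326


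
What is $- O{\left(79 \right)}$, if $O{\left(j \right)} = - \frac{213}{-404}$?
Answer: $- \frac{213}{404} \approx -0.52723$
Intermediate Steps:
$O{\left(j \right)} = \frac{213}{404}$ ($O{\left(j \right)} = \left(-213\right) \left(- \frac{1}{404}\right) = \frac{213}{404}$)
$- O{\left(79 \right)} = \left(-1\right) \frac{213}{404} = - \frac{213}{404}$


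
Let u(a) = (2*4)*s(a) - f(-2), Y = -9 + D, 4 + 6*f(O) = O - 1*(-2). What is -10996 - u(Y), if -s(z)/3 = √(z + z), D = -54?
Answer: -32990/3 + 72*I*√14 ≈ -10997.0 + 269.4*I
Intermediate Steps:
s(z) = -3*√2*√z (s(z) = -3*√(z + z) = -3*√2*√z)
f(O) = -⅓ + O/6 (f(O) = -⅔ + (O - 1*(-2))/6 = -⅔ + (O + 2)/6 = -⅔ + (2 + O)/6 = -⅔ + (⅓ + O/6) = -⅓ + O/6)
Y = -63 (Y = -9 - 54 = -63)
u(a) = ⅔ - 24*√2*√a (u(a) = (2*4)*(-3*√2*√a) - (-⅓ + (⅙)*(-2)) = 8*(-3*√2*√a) - (-⅓ - ⅓) = -24*√2*√a - 1*(-⅔) = -24*√2*√a + ⅔ = ⅔ - 24*√2*√a)
-10996 - u(Y) = -10996 - (⅔ - 24*√2*√(-63)) = -10996 - (⅔ - 24*√2*3*I*√7) = -10996 - (⅔ - 72*I*√14) = -10996 + (-⅔ + 72*I*√14) = -32990/3 + 72*I*√14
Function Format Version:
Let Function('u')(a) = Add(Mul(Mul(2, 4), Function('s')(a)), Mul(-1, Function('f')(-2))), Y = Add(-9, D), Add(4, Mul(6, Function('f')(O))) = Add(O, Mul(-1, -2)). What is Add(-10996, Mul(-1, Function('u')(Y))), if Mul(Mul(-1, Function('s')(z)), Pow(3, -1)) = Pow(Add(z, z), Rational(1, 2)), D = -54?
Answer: Add(Rational(-32990, 3), Mul(72, I, Pow(14, Rational(1, 2)))) ≈ Add(-10997., Mul(269.40, I))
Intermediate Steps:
Function('s')(z) = Mul(-3, Pow(2, Rational(1, 2)), Pow(z, Rational(1, 2))) (Function('s')(z) = Mul(-3, Pow(Add(z, z), Rational(1, 2))) = Mul(-3, Pow(Mul(2, z), Rational(1, 2))) = Mul(-3, Mul(Pow(2, Rational(1, 2)), Pow(z, Rational(1, 2)))) = Mul(-3, Pow(2, Rational(1, 2)), Pow(z, Rational(1, 2))))
Function('f')(O) = Add(Rational(-1, 3), Mul(Rational(1, 6), O)) (Function('f')(O) = Add(Rational(-2, 3), Mul(Rational(1, 6), Add(O, Mul(-1, -2)))) = Add(Rational(-2, 3), Mul(Rational(1, 6), Add(O, 2))) = Add(Rational(-2, 3), Mul(Rational(1, 6), Add(2, O))) = Add(Rational(-2, 3), Add(Rational(1, 3), Mul(Rational(1, 6), O))) = Add(Rational(-1, 3), Mul(Rational(1, 6), O)))
Y = -63 (Y = Add(-9, -54) = -63)
Function('u')(a) = Add(Rational(2, 3), Mul(-24, Pow(2, Rational(1, 2)), Pow(a, Rational(1, 2)))) (Function('u')(a) = Add(Mul(Mul(2, 4), Mul(-3, Pow(2, Rational(1, 2)), Pow(a, Rational(1, 2)))), Mul(-1, Add(Rational(-1, 3), Mul(Rational(1, 6), -2)))) = Add(Mul(8, Mul(-3, Pow(2, Rational(1, 2)), Pow(a, Rational(1, 2)))), Mul(-1, Add(Rational(-1, 3), Rational(-1, 3)))) = Add(Mul(-24, Pow(2, Rational(1, 2)), Pow(a, Rational(1, 2))), Mul(-1, Rational(-2, 3))) = Add(Mul(-24, Pow(2, Rational(1, 2)), Pow(a, Rational(1, 2))), Rational(2, 3)) = Add(Rational(2, 3), Mul(-24, Pow(2, Rational(1, 2)), Pow(a, Rational(1, 2)))))
Add(-10996, Mul(-1, Function('u')(Y))) = Add(-10996, Mul(-1, Add(Rational(2, 3), Mul(-24, Pow(2, Rational(1, 2)), Pow(-63, Rational(1, 2)))))) = Add(-10996, Mul(-1, Add(Rational(2, 3), Mul(-24, Pow(2, Rational(1, 2)), Mul(3, I, Pow(7, Rational(1, 2))))))) = Add(-10996, Mul(-1, Add(Rational(2, 3), Mul(-72, I, Pow(14, Rational(1, 2)))))) = Add(-10996, Add(Rational(-2, 3), Mul(72, I, Pow(14, Rational(1, 2))))) = Add(Rational(-32990, 3), Mul(72, I, Pow(14, Rational(1, 2))))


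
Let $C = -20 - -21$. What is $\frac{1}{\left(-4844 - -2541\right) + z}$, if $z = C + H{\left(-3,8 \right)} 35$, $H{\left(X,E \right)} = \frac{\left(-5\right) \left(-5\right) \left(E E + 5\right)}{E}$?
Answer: $\frac{8}{41959} \approx 0.00019066$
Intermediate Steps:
$H{\left(X,E \right)} = \frac{125 + 25 E^{2}}{E}$ ($H{\left(X,E \right)} = \frac{25 \left(E^{2} + 5\right)}{E} = \frac{25 \left(5 + E^{2}\right)}{E} = \frac{125 + 25 E^{2}}{E}$)
$C = 1$ ($C = -20 + 21 = 1$)
$z = \frac{60383}{8}$ ($z = 1 + \left(25 \cdot 8 + \frac{125}{8}\right) 35 = 1 + \left(200 + 125 \cdot \frac{1}{8}\right) 35 = 1 + \left(200 + \frac{125}{8}\right) 35 = 1 + \frac{1725}{8} \cdot 35 = 1 + \frac{60375}{8} = \frac{60383}{8} \approx 7547.9$)
$\frac{1}{\left(-4844 - -2541\right) + z} = \frac{1}{\left(-4844 - -2541\right) + \frac{60383}{8}} = \frac{1}{\left(-4844 + 2541\right) + \frac{60383}{8}} = \frac{1}{-2303 + \frac{60383}{8}} = \frac{1}{\frac{41959}{8}} = \frac{8}{41959}$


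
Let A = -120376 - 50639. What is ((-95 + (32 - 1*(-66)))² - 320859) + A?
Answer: -491865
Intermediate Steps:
A = -171015
((-95 + (32 - 1*(-66)))² - 320859) + A = ((-95 + (32 - 1*(-66)))² - 320859) - 171015 = ((-95 + (32 + 66))² - 320859) - 171015 = ((-95 + 98)² - 320859) - 171015 = (3² - 320859) - 171015 = (9 - 320859) - 171015 = -320850 - 171015 = -491865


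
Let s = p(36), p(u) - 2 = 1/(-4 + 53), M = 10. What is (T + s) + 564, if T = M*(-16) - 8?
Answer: 19503/49 ≈ 398.02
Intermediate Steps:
T = -168 (T = 10*(-16) - 8 = -160 - 8 = -168)
p(u) = 99/49 (p(u) = 2 + 1/(-4 + 53) = 2 + 1/49 = 99/49)
s = 99/49 ≈ 2.0204
(T + s) + 564 = (-168 + 99/49) + 564 = -8133/49 + 564 = 19503/49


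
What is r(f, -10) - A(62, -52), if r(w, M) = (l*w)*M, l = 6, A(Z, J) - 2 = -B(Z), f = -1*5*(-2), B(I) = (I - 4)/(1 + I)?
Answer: -37868/63 ≈ -601.08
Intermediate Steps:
B(I) = (-4 + I)/(1 + I)
f = 10 (f = -5*(-2) = 10)
A(Z, J) = 2 - (-4 + Z)/(1 + Z)
r(w, M) = 6*M*w (r(w, M) = (6*w)*M = 6*M*w)
r(f, -10) - A(62, -52) = 6*(-10)*10 - (6 + 62)/(1 + 62) = -600 - 68/63 = -37868/63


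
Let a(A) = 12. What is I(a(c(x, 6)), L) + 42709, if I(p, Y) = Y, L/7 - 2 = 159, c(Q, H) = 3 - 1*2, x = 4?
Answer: 43836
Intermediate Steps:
c(Q, H) = 1 (c(Q, H) = 3 - 2 = 1)
L = 1127 (L = 14 + 7*159 = 14 + 1113 = 1127)
I(a(c(x, 6)), L) + 42709 = 1127 + 42709 = 43836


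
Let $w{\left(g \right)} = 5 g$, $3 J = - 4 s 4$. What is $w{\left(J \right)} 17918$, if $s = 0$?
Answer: $0$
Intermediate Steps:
$J = 0$ ($J = \frac{\left(-4\right) 0 \cdot 4}{3} = \frac{0 \cdot 4}{3} = \frac{1}{3} \cdot 0 = 0$)
$w{\left(J \right)} 17918 = 5 \cdot 0 \cdot 17918 = 0 \cdot 17918 = 0$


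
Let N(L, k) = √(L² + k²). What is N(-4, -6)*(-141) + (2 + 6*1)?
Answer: 8 - 282*√13 ≈ -1008.8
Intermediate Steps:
N(-4, -6)*(-141) + (2 + 6*1) = √((-4)² + (-6)²)*(-141) + (2 + 6*1) = √(16 + 36)*(-141) + (2 + 6) = √52*(-141) + 8 = (2*√13)*(-141) + 8 = -282*√13 + 8 = 8 - 282*√13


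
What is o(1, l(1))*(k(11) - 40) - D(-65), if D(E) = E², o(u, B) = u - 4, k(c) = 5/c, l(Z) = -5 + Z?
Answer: -45170/11 ≈ -4106.4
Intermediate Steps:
o(u, B) = -4 + u
o(1, l(1))*(k(11) - 40) - D(-65) = (-4 + 1)*(5/11 - 40) - 1*(-65)² = -3*(5*(1/11) - 40) - 1*4225 = -3*(5/11 - 40) - 4225 = -3*(-435/11) - 4225 = 1305/11 - 4225 = -45170/11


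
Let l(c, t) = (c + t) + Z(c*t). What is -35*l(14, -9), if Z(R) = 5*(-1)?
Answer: 0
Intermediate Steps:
Z(R) = -5
l(c, t) = -5 + c + t (l(c, t) = (c + t) - 5 = -5 + c + t)
-35*l(14, -9) = -35*(-5 + 14 - 9) = -35*0 = 0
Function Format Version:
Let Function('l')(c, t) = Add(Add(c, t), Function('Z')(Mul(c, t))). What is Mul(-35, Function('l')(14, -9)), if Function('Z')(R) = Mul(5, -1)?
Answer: 0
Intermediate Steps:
Function('Z')(R) = -5
Function('l')(c, t) = Add(-5, c, t) (Function('l')(c, t) = Add(Add(c, t), -5) = Add(-5, c, t))
Mul(-35, Function('l')(14, -9)) = Mul(-35, Add(-5, 14, -9)) = Mul(-35, 0) = 0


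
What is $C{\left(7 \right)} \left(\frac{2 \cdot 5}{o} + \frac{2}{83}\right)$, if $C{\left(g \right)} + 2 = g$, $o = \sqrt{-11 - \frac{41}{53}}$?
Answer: $\frac{10}{83} - \frac{25 i \sqrt{2067}}{78} \approx 0.12048 - 14.572 i$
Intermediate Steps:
$o = \frac{4 i \sqrt{2067}}{53}$ ($o = \sqrt{-11 - \frac{41}{53}} = \sqrt{- \frac{624}{53}} = \frac{4 i \sqrt{2067}}{53} \approx 3.4313 i$)
$C{\left(g \right)} = -2 + g$
$C{\left(7 \right)} \left(\frac{2 \cdot 5}{o} + \frac{2}{83}\right) = \left(-2 + 7\right) \left(\frac{2 \cdot 5}{\frac{4}{53} i \sqrt{2067}} + \frac{2}{83}\right) = 5 \left(10 \left(- \frac{i \sqrt{2067}}{156}\right) + 2 \cdot \frac{1}{83}\right) = 5 \left(- \frac{5 i \sqrt{2067}}{78} + \frac{2}{83}\right) = 5 \left(\frac{2}{83} - \frac{5 i \sqrt{2067}}{78}\right) = \frac{10}{83} - \frac{25 i \sqrt{2067}}{78}$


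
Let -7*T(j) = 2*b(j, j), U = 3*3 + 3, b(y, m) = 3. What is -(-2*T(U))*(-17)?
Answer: 204/7 ≈ 29.143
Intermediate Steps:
U = 12 (U = 9 + 3 = 12)
T(j) = -6/7 (T(j) = -2*3/7 = -1/7*6 = -6/7)
-(-2*T(U))*(-17) = -(-2*(-6/7))*(-17) = -12*(-17)/7 = -1*(-204/7) = 204/7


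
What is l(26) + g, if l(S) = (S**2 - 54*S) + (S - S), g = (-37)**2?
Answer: 641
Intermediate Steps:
g = 1369
l(S) = S**2 - 54*S (l(S) = (S**2 - 54*S) + 0 = S**2 - 54*S)
l(26) + g = 26*(-54 + 26) + 1369 = 26*(-28) + 1369 = -728 + 1369 = 641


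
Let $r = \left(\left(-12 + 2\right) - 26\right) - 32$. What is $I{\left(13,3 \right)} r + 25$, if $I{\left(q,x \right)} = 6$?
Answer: $-383$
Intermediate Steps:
$r = -68$ ($r = \left(-10 - 26\right) - 32 = -36 - 32 = -68$)
$I{\left(13,3 \right)} r + 25 = 6 \left(-68\right) + 25 = -408 + 25 = -383$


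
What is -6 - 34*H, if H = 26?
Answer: -890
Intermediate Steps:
-6 - 34*H = -6 - 34*26 = -6 - 884 = -890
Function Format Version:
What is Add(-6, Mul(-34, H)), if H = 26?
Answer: -890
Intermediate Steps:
Add(-6, Mul(-34, H)) = Add(-6, Mul(-34, 26)) = Add(-6, -884) = -890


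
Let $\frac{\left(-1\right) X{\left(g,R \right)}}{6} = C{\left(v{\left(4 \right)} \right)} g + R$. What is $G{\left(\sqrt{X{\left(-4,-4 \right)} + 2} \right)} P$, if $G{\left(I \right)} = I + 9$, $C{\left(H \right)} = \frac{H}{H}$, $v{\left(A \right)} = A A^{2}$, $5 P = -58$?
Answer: $- \frac{522}{5} - 58 \sqrt{2} \approx -186.42$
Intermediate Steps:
$P = - \frac{58}{5}$ ($P = \frac{1}{5} \left(-58\right) = - \frac{58}{5} \approx -11.6$)
$v{\left(A \right)} = A^{3}$
$C{\left(H \right)} = 1$
$X{\left(g,R \right)} = - 6 R - 6 g$ ($X{\left(g,R \right)} = - 6 \left(1 g + R\right) = - 6 \left(g + R\right) = - 6 \left(R + g\right) = - 6 R - 6 g$)
$G{\left(I \right)} = 9 + I$
$G{\left(\sqrt{X{\left(-4,-4 \right)} + 2} \right)} P = \left(9 + \sqrt{\left(\left(-6\right) \left(-4\right) - -24\right) + 2}\right) \left(- \frac{58}{5}\right) = \left(9 + \sqrt{\left(24 + 24\right) + 2}\right) \left(- \frac{58}{5}\right) = \left(9 + \sqrt{48 + 2}\right) \left(- \frac{58}{5}\right) = \left(9 + \sqrt{50}\right) \left(- \frac{58}{5}\right) = \left(9 + 5 \sqrt{2}\right) \left(- \frac{58}{5}\right) = - \frac{522}{5} - 58 \sqrt{2}$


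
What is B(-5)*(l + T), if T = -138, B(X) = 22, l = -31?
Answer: -3718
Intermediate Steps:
B(-5)*(l + T) = 22*(-31 - 138) = 22*(-169) = -3718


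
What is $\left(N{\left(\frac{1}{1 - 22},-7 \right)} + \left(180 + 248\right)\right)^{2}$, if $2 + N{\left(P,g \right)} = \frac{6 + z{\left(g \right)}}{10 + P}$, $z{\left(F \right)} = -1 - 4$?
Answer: $\frac{7930793025}{43681} \approx 1.8156 \cdot 10^{5}$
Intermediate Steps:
$z{\left(F \right)} = -5$
$N{\left(P,g \right)} = -2 + \frac{1}{10 + P}$ ($N{\left(P,g \right)} = -2 + \frac{6 - 5}{10 + P} = -2 + 1 \frac{1}{10 + P} = -2 + \frac{1}{10 + P}$)
$\left(N{\left(\frac{1}{1 - 22},-7 \right)} + \left(180 + 248\right)\right)^{2} = \left(\frac{-19 - \frac{2}{1 - 22}}{10 + \frac{1}{1 - 22}} + \left(180 + 248\right)\right)^{2} = \left(\frac{-19 - \frac{2}{-21}}{10 + \frac{1}{-21}} + 428\right)^{2} = \left(\frac{-19 - - \frac{2}{21}}{10 - \frac{1}{21}} + 428\right)^{2} = \left(\frac{-19 + \frac{2}{21}}{\frac{209}{21}} + 428\right)^{2} = \left(\frac{21}{209} \left(- \frac{397}{21}\right) + 428\right)^{2} = \left(- \frac{397}{209} + 428\right)^{2} = \left(\frac{89055}{209}\right)^{2} = \frac{7930793025}{43681}$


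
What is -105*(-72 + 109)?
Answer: -3885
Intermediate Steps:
-105*(-72 + 109) = -105*37 = -3885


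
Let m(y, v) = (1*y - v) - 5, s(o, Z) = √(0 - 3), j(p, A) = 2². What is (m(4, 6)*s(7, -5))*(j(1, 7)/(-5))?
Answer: 28*I*√3/5 ≈ 9.6995*I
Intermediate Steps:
j(p, A) = 4
s(o, Z) = I*√3 (s(o, Z) = √(-3) = I*√3)
m(y, v) = -5 + y - v (m(y, v) = (y - v) - 5 = -5 + y - v)
(m(4, 6)*s(7, -5))*(j(1, 7)/(-5)) = ((-5 + 4 - 1*6)*(I*√3))*(4/(-5)) = ((-5 + 4 - 6)*(I*√3))*(4*(-⅕)) = -7*I*√3*(-⅘) = 28*I*√3/5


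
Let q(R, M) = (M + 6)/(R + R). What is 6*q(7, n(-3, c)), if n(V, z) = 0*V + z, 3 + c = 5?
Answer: 24/7 ≈ 3.4286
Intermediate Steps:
c = 2 (c = -3 + 5 = 2)
n(V, z) = z (n(V, z) = 0 + z = z)
q(R, M) = (6 + M)/(2*R) (q(R, M) = (6 + M)/((2*R)) = (6 + M)*(1/(2*R)) = (6 + M)/(2*R))
6*q(7, n(-3, c)) = 6*((½)*(6 + 2)/7) = 6*((½)*(⅐)*8) = 6*(4/7) = 24/7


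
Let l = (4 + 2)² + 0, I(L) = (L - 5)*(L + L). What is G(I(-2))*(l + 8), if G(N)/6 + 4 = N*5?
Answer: 35904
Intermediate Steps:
I(L) = 2*L*(-5 + L) (I(L) = (-5 + L)*(2*L) = 2*L*(-5 + L))
G(N) = -24 + 30*N (G(N) = -24 + 6*(N*5) = -24 + 6*(5*N) = -24 + 30*N)
l = 36 (l = 6² + 0 = 36 + 0 = 36)
G(I(-2))*(l + 8) = (-24 + 30*(2*(-2)*(-5 - 2)))*(36 + 8) = (-24 + 30*(2*(-2)*(-7)))*44 = (-24 + 30*28)*44 = (-24 + 840)*44 = 816*44 = 35904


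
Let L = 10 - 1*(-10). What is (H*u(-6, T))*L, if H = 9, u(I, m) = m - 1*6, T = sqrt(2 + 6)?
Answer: -1080 + 360*sqrt(2) ≈ -570.88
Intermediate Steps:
T = 2*sqrt(2) (T = sqrt(8) = 2*sqrt(2) ≈ 2.8284)
u(I, m) = -6 + m (u(I, m) = m - 6 = -6 + m)
L = 20 (L = 10 + 10 = 20)
(H*u(-6, T))*L = (9*(-6 + 2*sqrt(2)))*20 = (-54 + 18*sqrt(2))*20 = -1080 + 360*sqrt(2)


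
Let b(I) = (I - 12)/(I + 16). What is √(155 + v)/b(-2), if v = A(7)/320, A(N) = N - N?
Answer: -√155 ≈ -12.450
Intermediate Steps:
b(I) = (-12 + I)/(16 + I)
A(N) = 0
v = 0 (v = 0/320 = 0*(1/320) = 0)
√(155 + v)/b(-2) = √(155 + 0)/(((-12 - 2)/(16 - 2))) = √155/((-14/14)) = √155/(((1/14)*(-14))) = √155/(-1) = √155*(-1) = -√155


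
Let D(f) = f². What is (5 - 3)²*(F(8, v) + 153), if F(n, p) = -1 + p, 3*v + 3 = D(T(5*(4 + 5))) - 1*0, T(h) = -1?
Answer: 1816/3 ≈ 605.33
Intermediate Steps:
v = -⅔ (v = -1 + ((-1)² - 1*0)/3 = -1 + (1 + 0)/3 = -1 + (⅓)*1 = -1 + ⅓ = -⅔ ≈ -0.66667)
(5 - 3)²*(F(8, v) + 153) = (5 - 3)²*((-1 - ⅔) + 153) = 2²*(-5/3 + 153) = 4*(454/3) = 1816/3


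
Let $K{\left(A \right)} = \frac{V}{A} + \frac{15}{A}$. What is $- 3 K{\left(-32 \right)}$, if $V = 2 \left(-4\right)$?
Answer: $\frac{21}{32} \approx 0.65625$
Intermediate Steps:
$V = -8$
$K{\left(A \right)} = \frac{7}{A}$ ($K{\left(A \right)} = - \frac{8}{A} + \frac{15}{A} = \frac{7}{A}$)
$- 3 K{\left(-32 \right)} = - 3 \frac{7}{-32} = - 3 \cdot 7 \left(- \frac{1}{32}\right) = \left(-3\right) \left(- \frac{7}{32}\right) = \frac{21}{32}$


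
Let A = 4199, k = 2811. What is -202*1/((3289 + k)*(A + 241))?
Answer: -101/13542000 ≈ -7.4583e-6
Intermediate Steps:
-202*1/((3289 + k)*(A + 241)) = -202*1/((3289 + 2811)*(4199 + 241)) = -202/(6100*4440) = -202/27084000 = -202*1/27084000 = -101/13542000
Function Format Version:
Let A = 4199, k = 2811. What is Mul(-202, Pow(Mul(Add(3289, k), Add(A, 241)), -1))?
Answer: Rational(-101, 13542000) ≈ -7.4583e-6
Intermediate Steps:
Mul(-202, Pow(Mul(Add(3289, k), Add(A, 241)), -1)) = Mul(-202, Pow(Mul(Add(3289, 2811), Add(4199, 241)), -1)) = Mul(-202, Pow(Mul(6100, 4440), -1)) = Mul(-202, Pow(27084000, -1)) = Mul(-202, Rational(1, 27084000)) = Rational(-101, 13542000)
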